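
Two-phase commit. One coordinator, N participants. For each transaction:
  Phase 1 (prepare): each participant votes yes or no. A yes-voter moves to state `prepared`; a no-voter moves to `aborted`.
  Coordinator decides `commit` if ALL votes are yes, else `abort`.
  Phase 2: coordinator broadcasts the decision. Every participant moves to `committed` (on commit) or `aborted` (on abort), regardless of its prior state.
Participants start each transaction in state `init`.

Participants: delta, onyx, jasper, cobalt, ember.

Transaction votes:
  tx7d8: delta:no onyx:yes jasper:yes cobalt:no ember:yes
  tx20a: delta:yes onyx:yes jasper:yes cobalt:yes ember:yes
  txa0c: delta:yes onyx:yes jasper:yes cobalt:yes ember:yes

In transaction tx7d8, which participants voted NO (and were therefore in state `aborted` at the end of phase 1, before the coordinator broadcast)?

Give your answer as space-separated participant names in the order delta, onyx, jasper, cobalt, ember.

Answer: delta cobalt

Derivation:
Txn tx7d8 phase 1: delta no -> aborted; onyx yes -> prepared; jasper yes -> prepared; cobalt no -> aborted; ember yes -> prepared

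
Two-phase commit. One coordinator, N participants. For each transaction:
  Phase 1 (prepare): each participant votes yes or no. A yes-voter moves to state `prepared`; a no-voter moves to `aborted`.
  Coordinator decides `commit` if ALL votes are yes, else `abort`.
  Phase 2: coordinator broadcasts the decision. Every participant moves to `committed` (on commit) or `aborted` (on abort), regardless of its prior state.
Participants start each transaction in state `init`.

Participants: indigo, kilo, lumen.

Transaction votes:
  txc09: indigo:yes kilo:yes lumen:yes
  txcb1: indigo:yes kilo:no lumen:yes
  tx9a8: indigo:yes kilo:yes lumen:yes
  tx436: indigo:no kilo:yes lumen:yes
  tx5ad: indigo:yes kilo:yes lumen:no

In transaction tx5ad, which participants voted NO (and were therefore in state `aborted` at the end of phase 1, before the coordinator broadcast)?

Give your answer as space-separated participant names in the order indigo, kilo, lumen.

Txn tx5ad phase 1: indigo yes -> prepared; kilo yes -> prepared; lumen no -> aborted

Answer: lumen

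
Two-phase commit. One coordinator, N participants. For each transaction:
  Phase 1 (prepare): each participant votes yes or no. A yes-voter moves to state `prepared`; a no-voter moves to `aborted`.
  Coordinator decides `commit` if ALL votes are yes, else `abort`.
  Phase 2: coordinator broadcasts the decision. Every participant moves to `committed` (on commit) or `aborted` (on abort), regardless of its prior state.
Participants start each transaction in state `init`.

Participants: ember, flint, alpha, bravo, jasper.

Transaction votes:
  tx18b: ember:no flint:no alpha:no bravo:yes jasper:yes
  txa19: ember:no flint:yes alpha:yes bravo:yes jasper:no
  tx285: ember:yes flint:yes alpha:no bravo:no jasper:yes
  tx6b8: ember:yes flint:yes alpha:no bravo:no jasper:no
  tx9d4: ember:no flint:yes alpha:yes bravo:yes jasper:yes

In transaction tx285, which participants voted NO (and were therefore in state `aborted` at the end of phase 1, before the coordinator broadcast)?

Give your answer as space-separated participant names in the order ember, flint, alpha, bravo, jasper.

Txn tx285 phase 1: ember yes -> prepared; flint yes -> prepared; alpha no -> aborted; bravo no -> aborted; jasper yes -> prepared

Answer: alpha bravo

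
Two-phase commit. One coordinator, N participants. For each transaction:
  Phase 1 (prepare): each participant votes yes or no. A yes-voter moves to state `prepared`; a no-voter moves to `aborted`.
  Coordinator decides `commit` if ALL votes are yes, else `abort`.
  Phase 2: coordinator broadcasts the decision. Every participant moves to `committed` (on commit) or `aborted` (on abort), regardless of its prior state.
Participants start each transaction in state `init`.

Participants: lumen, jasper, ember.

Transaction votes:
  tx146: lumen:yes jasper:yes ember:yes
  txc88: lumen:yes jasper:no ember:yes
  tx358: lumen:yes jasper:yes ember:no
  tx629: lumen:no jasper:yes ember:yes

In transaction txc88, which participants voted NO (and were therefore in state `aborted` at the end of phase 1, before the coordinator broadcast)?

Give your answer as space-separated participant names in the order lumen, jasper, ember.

Txn txc88 phase 1: lumen yes -> prepared; jasper no -> aborted; ember yes -> prepared

Answer: jasper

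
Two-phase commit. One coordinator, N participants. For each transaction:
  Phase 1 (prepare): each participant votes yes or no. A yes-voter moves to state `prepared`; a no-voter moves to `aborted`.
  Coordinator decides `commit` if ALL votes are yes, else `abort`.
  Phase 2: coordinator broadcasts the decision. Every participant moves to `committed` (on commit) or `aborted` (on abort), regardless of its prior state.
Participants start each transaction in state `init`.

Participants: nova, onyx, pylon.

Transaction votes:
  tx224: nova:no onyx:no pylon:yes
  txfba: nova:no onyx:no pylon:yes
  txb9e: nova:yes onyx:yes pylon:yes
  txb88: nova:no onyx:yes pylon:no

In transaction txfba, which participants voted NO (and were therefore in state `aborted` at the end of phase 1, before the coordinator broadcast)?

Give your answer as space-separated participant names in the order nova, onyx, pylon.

Txn txfba phase 1: nova no -> aborted; onyx no -> aborted; pylon yes -> prepared

Answer: nova onyx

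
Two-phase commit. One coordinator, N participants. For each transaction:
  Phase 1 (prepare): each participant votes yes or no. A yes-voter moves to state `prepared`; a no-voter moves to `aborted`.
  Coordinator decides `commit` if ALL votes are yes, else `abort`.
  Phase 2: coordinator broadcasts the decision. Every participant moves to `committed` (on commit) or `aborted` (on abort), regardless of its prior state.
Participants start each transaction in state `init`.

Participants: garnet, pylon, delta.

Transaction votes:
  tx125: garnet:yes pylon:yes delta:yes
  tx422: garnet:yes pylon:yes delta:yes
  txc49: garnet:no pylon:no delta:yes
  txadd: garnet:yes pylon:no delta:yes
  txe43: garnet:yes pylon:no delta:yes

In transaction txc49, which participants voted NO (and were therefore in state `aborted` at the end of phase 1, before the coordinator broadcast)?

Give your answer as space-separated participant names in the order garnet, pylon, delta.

Answer: garnet pylon

Derivation:
Txn txc49 phase 1: garnet no -> aborted; pylon no -> aborted; delta yes -> prepared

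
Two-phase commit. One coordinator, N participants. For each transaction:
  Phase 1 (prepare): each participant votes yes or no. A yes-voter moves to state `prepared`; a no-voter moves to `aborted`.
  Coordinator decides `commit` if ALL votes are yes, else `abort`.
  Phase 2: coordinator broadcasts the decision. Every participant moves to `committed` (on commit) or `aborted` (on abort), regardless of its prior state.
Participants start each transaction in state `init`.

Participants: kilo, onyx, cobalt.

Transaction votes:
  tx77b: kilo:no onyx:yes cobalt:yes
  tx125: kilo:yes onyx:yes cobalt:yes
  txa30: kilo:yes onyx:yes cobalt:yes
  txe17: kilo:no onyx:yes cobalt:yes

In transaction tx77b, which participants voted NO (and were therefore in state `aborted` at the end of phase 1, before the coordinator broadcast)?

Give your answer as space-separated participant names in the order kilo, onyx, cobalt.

Txn tx77b phase 1: kilo no -> aborted; onyx yes -> prepared; cobalt yes -> prepared

Answer: kilo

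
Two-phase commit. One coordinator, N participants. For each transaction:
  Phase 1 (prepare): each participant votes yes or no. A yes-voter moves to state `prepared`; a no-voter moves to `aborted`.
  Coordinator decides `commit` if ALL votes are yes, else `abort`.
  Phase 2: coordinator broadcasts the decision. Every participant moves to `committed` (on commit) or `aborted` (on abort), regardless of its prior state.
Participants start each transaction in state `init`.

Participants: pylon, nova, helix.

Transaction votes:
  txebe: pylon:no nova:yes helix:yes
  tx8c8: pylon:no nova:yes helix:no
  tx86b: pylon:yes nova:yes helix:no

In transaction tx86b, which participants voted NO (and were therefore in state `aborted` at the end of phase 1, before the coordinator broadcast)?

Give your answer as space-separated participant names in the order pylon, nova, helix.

Answer: helix

Derivation:
Txn tx86b phase 1: pylon yes -> prepared; nova yes -> prepared; helix no -> aborted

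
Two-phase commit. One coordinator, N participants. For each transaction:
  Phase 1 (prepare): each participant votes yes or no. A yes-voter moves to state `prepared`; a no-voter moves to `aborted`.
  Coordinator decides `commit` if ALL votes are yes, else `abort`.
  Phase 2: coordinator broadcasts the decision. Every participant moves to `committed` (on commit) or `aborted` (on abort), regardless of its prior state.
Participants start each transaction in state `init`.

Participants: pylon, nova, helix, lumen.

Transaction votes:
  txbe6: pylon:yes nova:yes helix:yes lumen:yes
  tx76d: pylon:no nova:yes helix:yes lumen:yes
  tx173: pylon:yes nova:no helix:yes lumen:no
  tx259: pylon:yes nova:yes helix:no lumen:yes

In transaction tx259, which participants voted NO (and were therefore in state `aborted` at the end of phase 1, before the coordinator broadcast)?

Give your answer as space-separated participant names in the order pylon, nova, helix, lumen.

Answer: helix

Derivation:
Txn tx259 phase 1: pylon yes -> prepared; nova yes -> prepared; helix no -> aborted; lumen yes -> prepared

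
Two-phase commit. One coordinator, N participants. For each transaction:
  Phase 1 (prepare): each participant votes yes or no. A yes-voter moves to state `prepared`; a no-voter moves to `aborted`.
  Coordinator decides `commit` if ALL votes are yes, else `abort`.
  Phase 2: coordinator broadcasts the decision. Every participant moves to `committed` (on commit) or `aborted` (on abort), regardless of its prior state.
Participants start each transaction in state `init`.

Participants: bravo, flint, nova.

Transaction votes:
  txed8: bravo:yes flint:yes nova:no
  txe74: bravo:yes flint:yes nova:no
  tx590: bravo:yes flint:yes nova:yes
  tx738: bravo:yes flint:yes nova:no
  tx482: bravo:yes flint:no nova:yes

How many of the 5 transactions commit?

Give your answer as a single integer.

Answer: 1

Derivation:
txed8: no from nova -> abort (commits=0)
txe74: no from nova -> abort (commits=0)
tx590: all yes -> commit (commits=1)
tx738: no from nova -> abort (commits=1)
tx482: no from flint -> abort (commits=1)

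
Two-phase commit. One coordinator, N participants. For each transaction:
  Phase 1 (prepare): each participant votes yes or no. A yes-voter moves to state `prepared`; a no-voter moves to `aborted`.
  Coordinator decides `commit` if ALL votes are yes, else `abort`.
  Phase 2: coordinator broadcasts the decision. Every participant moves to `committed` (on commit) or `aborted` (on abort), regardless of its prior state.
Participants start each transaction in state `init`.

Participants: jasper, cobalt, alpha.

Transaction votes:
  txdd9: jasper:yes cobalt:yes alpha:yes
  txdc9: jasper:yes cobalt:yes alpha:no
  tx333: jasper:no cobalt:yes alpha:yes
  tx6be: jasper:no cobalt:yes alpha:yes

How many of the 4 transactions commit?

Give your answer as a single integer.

Answer: 1

Derivation:
txdd9: all yes -> commit (commits=1)
txdc9: no from alpha -> abort (commits=1)
tx333: no from jasper -> abort (commits=1)
tx6be: no from jasper -> abort (commits=1)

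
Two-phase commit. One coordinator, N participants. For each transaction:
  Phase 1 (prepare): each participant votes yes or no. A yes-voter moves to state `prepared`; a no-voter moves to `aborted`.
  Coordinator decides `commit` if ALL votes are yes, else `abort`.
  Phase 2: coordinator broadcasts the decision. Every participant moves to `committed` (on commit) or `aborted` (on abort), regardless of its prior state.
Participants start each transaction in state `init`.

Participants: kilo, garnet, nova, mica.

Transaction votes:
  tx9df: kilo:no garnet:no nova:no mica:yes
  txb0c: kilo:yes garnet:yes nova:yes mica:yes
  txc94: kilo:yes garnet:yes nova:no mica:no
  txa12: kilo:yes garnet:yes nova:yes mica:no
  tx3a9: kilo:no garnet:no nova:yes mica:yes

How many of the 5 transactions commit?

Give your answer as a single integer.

tx9df: no from kilo, garnet, nova -> abort (commits=0)
txb0c: all yes -> commit (commits=1)
txc94: no from nova, mica -> abort (commits=1)
txa12: no from mica -> abort (commits=1)
tx3a9: no from kilo, garnet -> abort (commits=1)

Answer: 1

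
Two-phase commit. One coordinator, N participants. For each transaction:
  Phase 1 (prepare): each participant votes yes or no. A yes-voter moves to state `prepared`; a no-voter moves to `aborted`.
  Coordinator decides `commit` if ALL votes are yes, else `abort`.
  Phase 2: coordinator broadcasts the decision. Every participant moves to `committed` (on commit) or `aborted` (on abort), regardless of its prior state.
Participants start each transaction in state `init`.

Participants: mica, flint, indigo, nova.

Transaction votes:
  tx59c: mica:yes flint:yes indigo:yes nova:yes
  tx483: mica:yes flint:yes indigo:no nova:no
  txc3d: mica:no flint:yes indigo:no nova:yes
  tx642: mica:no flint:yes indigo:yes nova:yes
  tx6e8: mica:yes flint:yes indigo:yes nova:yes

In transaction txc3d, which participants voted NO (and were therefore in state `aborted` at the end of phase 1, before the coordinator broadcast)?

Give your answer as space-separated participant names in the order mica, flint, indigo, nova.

Answer: mica indigo

Derivation:
Txn txc3d phase 1: mica no -> aborted; flint yes -> prepared; indigo no -> aborted; nova yes -> prepared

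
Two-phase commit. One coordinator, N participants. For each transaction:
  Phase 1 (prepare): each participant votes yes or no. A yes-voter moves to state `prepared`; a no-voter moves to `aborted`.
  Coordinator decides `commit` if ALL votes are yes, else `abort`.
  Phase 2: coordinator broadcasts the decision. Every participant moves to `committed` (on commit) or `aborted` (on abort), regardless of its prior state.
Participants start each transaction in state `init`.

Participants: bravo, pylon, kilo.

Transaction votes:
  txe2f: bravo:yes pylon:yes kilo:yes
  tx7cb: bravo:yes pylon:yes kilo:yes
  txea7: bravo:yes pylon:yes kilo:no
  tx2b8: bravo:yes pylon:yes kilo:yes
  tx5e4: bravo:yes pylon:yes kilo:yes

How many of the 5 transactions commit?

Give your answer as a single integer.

Answer: 4

Derivation:
txe2f: all yes -> commit (commits=1)
tx7cb: all yes -> commit (commits=2)
txea7: no from kilo -> abort (commits=2)
tx2b8: all yes -> commit (commits=3)
tx5e4: all yes -> commit (commits=4)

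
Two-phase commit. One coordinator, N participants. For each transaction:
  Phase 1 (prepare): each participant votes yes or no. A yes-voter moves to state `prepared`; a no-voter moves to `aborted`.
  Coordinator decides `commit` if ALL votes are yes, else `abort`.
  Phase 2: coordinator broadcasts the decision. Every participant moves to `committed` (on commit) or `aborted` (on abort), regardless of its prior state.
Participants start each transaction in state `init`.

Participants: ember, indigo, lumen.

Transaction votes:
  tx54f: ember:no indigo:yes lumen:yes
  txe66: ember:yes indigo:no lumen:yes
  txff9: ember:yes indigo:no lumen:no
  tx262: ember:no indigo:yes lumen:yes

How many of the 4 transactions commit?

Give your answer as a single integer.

tx54f: no from ember -> abort (commits=0)
txe66: no from indigo -> abort (commits=0)
txff9: no from indigo, lumen -> abort (commits=0)
tx262: no from ember -> abort (commits=0)

Answer: 0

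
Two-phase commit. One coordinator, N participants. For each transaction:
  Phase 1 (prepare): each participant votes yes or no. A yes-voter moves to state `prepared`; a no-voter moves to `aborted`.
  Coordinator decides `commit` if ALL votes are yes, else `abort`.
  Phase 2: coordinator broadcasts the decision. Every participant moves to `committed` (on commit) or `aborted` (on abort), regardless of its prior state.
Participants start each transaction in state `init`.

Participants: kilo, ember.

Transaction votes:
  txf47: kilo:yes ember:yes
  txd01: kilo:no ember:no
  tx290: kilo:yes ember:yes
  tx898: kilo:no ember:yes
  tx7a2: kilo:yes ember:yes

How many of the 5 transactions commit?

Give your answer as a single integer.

txf47: all yes -> commit (commits=1)
txd01: no from kilo, ember -> abort (commits=1)
tx290: all yes -> commit (commits=2)
tx898: no from kilo -> abort (commits=2)
tx7a2: all yes -> commit (commits=3)

Answer: 3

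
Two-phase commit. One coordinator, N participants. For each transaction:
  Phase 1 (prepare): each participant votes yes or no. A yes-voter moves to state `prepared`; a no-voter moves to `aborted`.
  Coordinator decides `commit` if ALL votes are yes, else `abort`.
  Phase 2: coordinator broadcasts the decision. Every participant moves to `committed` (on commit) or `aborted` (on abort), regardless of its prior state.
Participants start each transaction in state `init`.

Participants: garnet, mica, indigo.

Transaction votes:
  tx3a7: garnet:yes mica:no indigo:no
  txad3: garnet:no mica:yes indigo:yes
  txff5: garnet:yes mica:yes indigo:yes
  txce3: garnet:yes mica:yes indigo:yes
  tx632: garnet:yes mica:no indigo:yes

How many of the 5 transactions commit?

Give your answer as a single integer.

Answer: 2

Derivation:
tx3a7: no from mica, indigo -> abort (commits=0)
txad3: no from garnet -> abort (commits=0)
txff5: all yes -> commit (commits=1)
txce3: all yes -> commit (commits=2)
tx632: no from mica -> abort (commits=2)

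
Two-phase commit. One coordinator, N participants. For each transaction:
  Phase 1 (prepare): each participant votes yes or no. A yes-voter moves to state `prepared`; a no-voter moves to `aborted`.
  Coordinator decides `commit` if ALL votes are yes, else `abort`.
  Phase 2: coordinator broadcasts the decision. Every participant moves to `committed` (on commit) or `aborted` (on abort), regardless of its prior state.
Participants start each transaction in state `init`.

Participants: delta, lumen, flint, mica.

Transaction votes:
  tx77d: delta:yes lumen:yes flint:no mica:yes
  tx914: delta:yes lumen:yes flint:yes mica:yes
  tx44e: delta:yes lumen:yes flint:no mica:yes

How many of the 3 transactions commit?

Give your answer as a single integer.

tx77d: no from flint -> abort (commits=0)
tx914: all yes -> commit (commits=1)
tx44e: no from flint -> abort (commits=1)

Answer: 1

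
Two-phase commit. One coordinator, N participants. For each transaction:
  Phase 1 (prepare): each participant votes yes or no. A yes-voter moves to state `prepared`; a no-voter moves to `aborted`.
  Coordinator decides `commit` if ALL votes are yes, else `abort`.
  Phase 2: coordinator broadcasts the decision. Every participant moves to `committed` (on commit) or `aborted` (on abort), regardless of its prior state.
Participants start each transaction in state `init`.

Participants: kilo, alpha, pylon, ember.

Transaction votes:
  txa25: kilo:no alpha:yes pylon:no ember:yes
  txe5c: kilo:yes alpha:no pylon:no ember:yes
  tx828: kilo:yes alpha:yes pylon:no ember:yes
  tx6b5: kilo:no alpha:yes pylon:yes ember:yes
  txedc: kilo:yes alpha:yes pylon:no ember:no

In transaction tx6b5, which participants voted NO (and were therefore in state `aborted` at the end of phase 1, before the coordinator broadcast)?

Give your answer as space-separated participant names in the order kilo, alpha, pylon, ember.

Answer: kilo

Derivation:
Txn tx6b5 phase 1: kilo no -> aborted; alpha yes -> prepared; pylon yes -> prepared; ember yes -> prepared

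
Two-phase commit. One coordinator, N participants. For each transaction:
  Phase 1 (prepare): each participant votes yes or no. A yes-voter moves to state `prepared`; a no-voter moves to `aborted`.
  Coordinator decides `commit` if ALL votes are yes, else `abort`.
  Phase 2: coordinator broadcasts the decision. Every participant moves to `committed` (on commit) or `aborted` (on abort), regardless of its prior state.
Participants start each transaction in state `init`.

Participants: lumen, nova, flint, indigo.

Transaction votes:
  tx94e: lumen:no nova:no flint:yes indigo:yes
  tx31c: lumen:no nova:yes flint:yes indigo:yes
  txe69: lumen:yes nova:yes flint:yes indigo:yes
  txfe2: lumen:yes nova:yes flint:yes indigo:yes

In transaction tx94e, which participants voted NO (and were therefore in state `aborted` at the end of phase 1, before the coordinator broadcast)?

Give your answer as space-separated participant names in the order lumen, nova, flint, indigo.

Txn tx94e phase 1: lumen no -> aborted; nova no -> aborted; flint yes -> prepared; indigo yes -> prepared

Answer: lumen nova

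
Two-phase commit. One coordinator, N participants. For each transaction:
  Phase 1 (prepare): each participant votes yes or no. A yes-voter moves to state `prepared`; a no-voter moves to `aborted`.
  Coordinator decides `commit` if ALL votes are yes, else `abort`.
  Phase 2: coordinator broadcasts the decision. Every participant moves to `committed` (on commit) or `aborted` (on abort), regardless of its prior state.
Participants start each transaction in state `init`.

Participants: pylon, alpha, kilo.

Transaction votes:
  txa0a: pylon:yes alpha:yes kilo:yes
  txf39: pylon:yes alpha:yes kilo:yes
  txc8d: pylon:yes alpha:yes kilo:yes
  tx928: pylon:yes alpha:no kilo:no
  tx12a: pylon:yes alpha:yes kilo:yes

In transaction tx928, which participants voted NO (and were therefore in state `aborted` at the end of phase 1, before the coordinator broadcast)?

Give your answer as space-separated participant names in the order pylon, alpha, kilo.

Answer: alpha kilo

Derivation:
Txn tx928 phase 1: pylon yes -> prepared; alpha no -> aborted; kilo no -> aborted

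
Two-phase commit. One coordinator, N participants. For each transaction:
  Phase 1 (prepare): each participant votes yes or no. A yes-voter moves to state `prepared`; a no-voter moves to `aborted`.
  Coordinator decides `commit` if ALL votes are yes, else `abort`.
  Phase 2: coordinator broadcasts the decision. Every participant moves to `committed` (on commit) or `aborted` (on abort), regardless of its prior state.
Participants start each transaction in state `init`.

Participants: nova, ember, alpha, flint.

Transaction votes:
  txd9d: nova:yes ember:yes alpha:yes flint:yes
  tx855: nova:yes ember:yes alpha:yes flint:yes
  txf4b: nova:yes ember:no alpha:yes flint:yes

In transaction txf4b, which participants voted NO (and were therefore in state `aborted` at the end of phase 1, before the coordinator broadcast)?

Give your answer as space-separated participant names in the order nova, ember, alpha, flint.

Txn txf4b phase 1: nova yes -> prepared; ember no -> aborted; alpha yes -> prepared; flint yes -> prepared

Answer: ember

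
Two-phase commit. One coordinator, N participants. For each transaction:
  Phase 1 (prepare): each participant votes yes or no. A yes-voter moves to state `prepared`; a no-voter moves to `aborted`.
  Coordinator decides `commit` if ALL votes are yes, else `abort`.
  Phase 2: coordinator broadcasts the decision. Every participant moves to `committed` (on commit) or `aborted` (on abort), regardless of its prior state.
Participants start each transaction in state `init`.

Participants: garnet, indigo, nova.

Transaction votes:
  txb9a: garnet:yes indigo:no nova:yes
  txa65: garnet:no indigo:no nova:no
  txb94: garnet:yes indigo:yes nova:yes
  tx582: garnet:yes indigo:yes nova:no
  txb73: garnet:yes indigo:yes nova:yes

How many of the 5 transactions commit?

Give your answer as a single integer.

Answer: 2

Derivation:
txb9a: no from indigo -> abort (commits=0)
txa65: no from garnet, indigo, nova -> abort (commits=0)
txb94: all yes -> commit (commits=1)
tx582: no from nova -> abort (commits=1)
txb73: all yes -> commit (commits=2)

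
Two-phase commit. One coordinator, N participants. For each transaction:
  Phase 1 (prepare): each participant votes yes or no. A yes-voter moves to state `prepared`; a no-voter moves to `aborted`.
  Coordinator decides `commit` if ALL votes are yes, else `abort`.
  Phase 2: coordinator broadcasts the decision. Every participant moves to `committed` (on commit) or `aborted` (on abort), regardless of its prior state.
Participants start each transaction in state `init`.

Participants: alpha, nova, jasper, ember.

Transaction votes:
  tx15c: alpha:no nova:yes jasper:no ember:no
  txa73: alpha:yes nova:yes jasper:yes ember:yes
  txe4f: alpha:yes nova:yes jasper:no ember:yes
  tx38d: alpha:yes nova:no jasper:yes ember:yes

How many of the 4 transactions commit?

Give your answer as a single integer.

tx15c: no from alpha, jasper, ember -> abort (commits=0)
txa73: all yes -> commit (commits=1)
txe4f: no from jasper -> abort (commits=1)
tx38d: no from nova -> abort (commits=1)

Answer: 1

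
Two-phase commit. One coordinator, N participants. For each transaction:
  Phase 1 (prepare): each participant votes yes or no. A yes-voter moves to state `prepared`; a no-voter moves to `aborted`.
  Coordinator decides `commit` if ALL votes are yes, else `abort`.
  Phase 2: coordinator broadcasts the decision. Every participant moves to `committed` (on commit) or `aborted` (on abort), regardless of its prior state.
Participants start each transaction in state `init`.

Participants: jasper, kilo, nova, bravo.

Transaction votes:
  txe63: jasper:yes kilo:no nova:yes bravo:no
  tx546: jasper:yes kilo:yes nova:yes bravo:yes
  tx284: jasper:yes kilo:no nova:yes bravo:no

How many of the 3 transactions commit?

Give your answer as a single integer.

Answer: 1

Derivation:
txe63: no from kilo, bravo -> abort (commits=0)
tx546: all yes -> commit (commits=1)
tx284: no from kilo, bravo -> abort (commits=1)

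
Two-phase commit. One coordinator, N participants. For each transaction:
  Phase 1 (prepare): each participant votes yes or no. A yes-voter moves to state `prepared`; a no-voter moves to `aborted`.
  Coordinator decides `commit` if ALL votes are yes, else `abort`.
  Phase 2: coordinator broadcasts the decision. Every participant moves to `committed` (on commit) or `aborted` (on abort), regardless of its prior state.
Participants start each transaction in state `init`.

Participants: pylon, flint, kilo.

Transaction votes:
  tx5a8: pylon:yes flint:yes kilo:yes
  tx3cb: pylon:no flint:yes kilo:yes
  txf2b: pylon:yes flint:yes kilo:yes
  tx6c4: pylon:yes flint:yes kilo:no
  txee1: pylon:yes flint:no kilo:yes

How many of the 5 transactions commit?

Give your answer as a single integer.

Answer: 2

Derivation:
tx5a8: all yes -> commit (commits=1)
tx3cb: no from pylon -> abort (commits=1)
txf2b: all yes -> commit (commits=2)
tx6c4: no from kilo -> abort (commits=2)
txee1: no from flint -> abort (commits=2)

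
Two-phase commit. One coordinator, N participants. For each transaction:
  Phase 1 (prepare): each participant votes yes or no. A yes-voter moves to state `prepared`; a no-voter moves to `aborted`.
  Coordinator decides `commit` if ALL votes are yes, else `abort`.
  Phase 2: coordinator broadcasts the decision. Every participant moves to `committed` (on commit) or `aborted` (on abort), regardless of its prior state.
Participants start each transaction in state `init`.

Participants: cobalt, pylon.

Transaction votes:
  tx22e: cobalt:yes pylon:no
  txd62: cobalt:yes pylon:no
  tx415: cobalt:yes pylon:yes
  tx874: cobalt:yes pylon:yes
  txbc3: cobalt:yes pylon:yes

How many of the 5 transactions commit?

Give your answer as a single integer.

Answer: 3

Derivation:
tx22e: no from pylon -> abort (commits=0)
txd62: no from pylon -> abort (commits=0)
tx415: all yes -> commit (commits=1)
tx874: all yes -> commit (commits=2)
txbc3: all yes -> commit (commits=3)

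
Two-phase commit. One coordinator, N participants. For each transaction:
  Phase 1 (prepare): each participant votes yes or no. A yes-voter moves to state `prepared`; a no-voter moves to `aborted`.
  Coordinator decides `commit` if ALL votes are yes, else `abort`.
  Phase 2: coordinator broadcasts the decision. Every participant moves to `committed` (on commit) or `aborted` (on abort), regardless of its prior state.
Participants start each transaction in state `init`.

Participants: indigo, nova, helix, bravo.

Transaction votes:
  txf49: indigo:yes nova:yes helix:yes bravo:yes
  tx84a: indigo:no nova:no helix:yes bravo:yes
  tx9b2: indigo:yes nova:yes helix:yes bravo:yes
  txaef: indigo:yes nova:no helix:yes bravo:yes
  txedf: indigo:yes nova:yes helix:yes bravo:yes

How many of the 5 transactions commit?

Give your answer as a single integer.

Answer: 3

Derivation:
txf49: all yes -> commit (commits=1)
tx84a: no from indigo, nova -> abort (commits=1)
tx9b2: all yes -> commit (commits=2)
txaef: no from nova -> abort (commits=2)
txedf: all yes -> commit (commits=3)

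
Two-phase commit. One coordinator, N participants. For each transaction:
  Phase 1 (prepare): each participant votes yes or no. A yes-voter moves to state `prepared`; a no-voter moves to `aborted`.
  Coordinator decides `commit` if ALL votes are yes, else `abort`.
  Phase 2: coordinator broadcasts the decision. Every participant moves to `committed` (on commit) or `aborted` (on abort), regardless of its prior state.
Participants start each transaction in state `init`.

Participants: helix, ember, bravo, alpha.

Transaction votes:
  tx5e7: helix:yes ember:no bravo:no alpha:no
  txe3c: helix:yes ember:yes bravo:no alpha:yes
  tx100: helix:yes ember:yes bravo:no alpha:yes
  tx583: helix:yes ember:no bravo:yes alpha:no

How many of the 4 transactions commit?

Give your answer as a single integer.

Answer: 0

Derivation:
tx5e7: no from ember, bravo, alpha -> abort (commits=0)
txe3c: no from bravo -> abort (commits=0)
tx100: no from bravo -> abort (commits=0)
tx583: no from ember, alpha -> abort (commits=0)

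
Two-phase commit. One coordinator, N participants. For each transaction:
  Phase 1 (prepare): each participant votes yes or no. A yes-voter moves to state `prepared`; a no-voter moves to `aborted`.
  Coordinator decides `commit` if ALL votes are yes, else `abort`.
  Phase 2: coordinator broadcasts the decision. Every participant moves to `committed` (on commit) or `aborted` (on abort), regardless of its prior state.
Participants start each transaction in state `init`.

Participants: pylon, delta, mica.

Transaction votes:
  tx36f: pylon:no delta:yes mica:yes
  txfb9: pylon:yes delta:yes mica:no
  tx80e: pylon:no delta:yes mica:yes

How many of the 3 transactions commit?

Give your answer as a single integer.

tx36f: no from pylon -> abort (commits=0)
txfb9: no from mica -> abort (commits=0)
tx80e: no from pylon -> abort (commits=0)

Answer: 0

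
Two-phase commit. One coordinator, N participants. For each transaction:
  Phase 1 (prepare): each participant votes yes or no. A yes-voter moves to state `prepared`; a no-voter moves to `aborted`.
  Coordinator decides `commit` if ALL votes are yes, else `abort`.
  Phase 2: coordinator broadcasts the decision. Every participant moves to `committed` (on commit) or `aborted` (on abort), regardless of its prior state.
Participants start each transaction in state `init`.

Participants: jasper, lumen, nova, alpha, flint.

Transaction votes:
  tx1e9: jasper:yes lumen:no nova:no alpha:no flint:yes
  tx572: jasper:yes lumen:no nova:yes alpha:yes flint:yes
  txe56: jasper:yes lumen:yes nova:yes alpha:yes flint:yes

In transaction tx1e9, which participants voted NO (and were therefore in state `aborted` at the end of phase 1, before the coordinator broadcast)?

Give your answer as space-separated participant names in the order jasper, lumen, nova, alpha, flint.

Txn tx1e9 phase 1: jasper yes -> prepared; lumen no -> aborted; nova no -> aborted; alpha no -> aborted; flint yes -> prepared

Answer: lumen nova alpha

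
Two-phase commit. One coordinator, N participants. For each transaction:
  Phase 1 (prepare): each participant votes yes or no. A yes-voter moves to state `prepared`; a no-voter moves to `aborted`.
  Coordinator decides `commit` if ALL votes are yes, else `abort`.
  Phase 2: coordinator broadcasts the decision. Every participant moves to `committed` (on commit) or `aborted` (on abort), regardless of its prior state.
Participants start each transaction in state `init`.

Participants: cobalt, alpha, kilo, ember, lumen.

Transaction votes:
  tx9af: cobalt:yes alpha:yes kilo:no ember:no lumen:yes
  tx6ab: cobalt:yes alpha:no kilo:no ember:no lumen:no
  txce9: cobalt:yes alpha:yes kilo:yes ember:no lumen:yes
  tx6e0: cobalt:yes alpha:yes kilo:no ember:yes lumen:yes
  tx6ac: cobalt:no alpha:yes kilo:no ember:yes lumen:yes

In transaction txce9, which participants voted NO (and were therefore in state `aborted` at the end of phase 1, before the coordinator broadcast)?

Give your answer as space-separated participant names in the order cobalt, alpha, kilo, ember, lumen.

Answer: ember

Derivation:
Txn txce9 phase 1: cobalt yes -> prepared; alpha yes -> prepared; kilo yes -> prepared; ember no -> aborted; lumen yes -> prepared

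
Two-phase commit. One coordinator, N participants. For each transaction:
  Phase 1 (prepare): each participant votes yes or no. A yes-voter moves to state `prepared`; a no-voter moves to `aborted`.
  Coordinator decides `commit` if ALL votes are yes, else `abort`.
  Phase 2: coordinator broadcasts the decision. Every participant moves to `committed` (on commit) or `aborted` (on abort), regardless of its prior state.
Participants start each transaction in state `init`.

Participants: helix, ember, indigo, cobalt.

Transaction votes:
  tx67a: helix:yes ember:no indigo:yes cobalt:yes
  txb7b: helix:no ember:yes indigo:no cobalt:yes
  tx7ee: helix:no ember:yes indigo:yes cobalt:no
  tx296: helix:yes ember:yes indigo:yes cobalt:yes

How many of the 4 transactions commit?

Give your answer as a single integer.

Answer: 1

Derivation:
tx67a: no from ember -> abort (commits=0)
txb7b: no from helix, indigo -> abort (commits=0)
tx7ee: no from helix, cobalt -> abort (commits=0)
tx296: all yes -> commit (commits=1)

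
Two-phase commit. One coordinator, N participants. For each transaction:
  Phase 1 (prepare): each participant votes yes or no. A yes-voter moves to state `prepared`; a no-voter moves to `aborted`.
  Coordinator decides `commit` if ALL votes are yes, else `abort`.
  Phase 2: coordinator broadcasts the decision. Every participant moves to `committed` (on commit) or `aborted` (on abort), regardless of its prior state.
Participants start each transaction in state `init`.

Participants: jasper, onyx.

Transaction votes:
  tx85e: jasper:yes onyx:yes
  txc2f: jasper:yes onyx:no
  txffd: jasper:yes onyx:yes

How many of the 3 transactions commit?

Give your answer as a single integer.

tx85e: all yes -> commit (commits=1)
txc2f: no from onyx -> abort (commits=1)
txffd: all yes -> commit (commits=2)

Answer: 2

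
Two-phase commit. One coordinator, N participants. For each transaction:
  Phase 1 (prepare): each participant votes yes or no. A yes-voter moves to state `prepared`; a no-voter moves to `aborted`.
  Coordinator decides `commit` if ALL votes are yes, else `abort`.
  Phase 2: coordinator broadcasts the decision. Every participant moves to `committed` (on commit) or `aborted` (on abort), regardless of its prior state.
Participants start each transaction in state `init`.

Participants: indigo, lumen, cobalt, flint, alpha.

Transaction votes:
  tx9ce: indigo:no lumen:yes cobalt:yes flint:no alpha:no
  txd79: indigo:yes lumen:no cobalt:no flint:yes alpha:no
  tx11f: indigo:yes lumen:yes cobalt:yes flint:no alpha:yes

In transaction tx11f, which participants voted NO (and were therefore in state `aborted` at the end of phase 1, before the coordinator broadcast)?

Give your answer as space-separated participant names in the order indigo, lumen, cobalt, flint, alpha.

Answer: flint

Derivation:
Txn tx11f phase 1: indigo yes -> prepared; lumen yes -> prepared; cobalt yes -> prepared; flint no -> aborted; alpha yes -> prepared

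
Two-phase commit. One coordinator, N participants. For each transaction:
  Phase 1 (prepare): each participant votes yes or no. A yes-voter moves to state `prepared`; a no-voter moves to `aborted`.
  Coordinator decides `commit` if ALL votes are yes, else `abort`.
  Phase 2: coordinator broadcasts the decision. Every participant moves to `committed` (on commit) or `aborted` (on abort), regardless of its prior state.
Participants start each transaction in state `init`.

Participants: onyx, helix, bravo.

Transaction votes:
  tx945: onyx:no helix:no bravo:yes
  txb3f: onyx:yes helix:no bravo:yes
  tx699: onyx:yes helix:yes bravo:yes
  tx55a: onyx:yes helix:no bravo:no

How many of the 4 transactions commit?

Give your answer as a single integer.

tx945: no from onyx, helix -> abort (commits=0)
txb3f: no from helix -> abort (commits=0)
tx699: all yes -> commit (commits=1)
tx55a: no from helix, bravo -> abort (commits=1)

Answer: 1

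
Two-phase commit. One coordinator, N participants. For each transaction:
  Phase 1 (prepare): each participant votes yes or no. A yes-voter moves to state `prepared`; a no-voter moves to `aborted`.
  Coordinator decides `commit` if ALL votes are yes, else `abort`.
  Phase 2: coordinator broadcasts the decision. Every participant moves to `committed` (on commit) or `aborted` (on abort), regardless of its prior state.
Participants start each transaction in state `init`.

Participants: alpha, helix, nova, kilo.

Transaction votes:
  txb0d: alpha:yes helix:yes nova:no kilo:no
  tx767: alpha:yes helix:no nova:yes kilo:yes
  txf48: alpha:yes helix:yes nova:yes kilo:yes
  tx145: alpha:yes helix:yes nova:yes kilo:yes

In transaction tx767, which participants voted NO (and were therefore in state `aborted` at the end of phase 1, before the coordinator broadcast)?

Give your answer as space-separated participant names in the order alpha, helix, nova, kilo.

Txn tx767 phase 1: alpha yes -> prepared; helix no -> aborted; nova yes -> prepared; kilo yes -> prepared

Answer: helix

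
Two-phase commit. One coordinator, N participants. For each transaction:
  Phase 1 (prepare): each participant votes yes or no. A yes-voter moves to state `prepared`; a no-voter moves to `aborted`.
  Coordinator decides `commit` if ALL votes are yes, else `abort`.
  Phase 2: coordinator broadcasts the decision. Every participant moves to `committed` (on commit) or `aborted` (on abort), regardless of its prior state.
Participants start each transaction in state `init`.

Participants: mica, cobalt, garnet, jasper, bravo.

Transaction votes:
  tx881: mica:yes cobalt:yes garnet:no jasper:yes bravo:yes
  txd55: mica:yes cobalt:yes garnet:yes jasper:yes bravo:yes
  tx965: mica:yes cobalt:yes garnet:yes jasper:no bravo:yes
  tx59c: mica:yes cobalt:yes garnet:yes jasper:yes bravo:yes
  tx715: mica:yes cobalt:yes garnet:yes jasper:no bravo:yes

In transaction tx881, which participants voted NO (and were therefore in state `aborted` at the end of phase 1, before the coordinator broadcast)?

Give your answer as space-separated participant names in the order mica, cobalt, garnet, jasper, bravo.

Txn tx881 phase 1: mica yes -> prepared; cobalt yes -> prepared; garnet no -> aborted; jasper yes -> prepared; bravo yes -> prepared

Answer: garnet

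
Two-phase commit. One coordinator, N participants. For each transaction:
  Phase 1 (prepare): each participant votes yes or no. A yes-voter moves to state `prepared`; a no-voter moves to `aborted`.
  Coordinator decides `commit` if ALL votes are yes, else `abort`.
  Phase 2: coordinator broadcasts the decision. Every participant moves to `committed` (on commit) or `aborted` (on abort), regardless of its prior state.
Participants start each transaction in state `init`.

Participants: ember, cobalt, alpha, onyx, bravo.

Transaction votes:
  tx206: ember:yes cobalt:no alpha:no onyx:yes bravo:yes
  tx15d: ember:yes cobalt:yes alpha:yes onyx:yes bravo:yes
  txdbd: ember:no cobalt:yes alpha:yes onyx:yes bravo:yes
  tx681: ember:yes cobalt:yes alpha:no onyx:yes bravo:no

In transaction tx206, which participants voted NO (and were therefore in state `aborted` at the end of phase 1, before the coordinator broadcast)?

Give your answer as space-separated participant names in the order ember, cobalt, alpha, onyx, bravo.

Answer: cobalt alpha

Derivation:
Txn tx206 phase 1: ember yes -> prepared; cobalt no -> aborted; alpha no -> aborted; onyx yes -> prepared; bravo yes -> prepared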